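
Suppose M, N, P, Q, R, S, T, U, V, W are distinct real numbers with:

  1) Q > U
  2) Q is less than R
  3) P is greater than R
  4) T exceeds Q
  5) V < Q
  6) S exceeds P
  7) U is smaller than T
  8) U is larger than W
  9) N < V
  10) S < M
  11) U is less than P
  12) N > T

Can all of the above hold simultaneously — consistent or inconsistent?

inconsistent

We have Q < T stated directly, yet also T < N < V < Q by chaining the others — so T < Q. Contradiction.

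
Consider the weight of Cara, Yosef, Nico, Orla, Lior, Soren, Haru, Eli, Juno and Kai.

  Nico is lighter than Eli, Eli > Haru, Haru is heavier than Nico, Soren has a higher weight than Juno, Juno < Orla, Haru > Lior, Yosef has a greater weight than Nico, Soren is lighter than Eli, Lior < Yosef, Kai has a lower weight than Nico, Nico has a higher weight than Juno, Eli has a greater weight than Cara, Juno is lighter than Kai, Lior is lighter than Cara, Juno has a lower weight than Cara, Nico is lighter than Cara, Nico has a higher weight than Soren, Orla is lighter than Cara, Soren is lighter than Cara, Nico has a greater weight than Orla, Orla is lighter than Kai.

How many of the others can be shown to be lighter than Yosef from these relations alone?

From Yosef the given relations immediately reach Lior, Nico.
From those, Juno, Orla, Soren, Kai — 6 in total.
No other element is forced below Yosef by the given relations, so the count is 6.

6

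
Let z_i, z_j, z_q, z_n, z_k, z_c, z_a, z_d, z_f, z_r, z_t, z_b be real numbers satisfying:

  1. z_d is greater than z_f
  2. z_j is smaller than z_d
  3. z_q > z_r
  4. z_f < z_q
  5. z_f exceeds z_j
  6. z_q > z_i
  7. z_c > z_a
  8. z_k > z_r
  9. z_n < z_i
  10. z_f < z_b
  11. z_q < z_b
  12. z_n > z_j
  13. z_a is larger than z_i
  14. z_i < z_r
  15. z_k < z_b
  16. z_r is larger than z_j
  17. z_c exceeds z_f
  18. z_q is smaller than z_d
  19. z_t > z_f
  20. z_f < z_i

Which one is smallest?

Chaining upward from z_j: directly above it, z_n, z_f, z_r, z_d; then z_i, z_k, z_q, z_b, z_c, z_t; then z_a.
That covers every other element, and nothing is given below z_j, so z_j is the smallest.

z_j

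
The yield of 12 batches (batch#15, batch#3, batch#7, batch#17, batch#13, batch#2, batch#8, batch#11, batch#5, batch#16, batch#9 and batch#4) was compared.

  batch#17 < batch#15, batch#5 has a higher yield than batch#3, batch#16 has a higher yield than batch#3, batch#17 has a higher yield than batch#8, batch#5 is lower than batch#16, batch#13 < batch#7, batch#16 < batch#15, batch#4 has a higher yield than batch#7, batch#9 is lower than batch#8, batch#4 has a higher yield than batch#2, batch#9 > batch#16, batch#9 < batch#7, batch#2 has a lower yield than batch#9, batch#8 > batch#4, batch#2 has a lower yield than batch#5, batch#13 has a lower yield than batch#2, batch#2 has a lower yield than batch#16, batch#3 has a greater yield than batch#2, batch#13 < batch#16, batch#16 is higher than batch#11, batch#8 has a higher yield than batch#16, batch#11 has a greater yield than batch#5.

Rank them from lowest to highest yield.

batch#13 < batch#2 < batch#3 < batch#5 < batch#11 < batch#16 < batch#9 < batch#7 < batch#4 < batch#8 < batch#17 < batch#15

Each adjacent pair is fixed by a given relation: batch#13 < batch#2; batch#2 < batch#3; batch#3 < batch#5; batch#5 < batch#11; batch#11 < batch#16; batch#16 < batch#9; batch#9 < batch#7; batch#7 < batch#4; batch#4 < batch#8; batch#8 < batch#17; batch#17 < batch#15. Chaining them end to end gives the full order.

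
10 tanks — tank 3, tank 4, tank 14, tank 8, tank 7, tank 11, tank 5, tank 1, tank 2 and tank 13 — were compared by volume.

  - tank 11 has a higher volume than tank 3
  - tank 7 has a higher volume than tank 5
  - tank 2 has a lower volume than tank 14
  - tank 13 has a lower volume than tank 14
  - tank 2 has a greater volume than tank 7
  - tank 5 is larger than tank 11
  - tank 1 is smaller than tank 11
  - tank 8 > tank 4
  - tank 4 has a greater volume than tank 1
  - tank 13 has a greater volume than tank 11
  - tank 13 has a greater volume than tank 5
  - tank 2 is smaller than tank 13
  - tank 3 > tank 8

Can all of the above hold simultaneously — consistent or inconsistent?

consistent

The single ordering tank 1 < tank 4 < tank 8 < tank 3 < tank 11 < tank 5 < tank 7 < tank 2 < tank 13 < tank 14 satisfies every listed relation, so no contradiction arises.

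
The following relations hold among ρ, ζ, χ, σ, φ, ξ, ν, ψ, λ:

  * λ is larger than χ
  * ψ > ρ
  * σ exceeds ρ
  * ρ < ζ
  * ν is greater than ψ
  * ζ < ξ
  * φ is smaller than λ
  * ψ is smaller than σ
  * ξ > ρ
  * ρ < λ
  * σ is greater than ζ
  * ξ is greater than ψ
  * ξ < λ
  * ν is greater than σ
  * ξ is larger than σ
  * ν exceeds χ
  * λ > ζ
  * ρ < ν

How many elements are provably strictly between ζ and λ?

2

Chaining upward from ζ reaches: σ, ν, ξ.
Chaining downward from λ reaches: φ, ρ, ψ, χ, σ, ξ.
Strictly between ζ and λ are those in both lists: σ, ξ — 2 elements.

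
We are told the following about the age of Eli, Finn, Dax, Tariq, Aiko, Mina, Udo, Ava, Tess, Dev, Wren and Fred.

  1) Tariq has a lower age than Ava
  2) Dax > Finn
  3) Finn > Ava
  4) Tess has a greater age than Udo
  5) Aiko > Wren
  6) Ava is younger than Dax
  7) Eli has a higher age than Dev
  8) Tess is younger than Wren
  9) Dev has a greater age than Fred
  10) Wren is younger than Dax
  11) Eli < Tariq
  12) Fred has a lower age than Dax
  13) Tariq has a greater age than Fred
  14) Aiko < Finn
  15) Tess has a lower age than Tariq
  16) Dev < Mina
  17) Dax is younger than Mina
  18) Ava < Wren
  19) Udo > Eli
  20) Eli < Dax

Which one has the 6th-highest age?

Piecing the relations together gives one ordering: Fred < Dev < Eli < Udo < Tess < Tariq < Ava < Wren < Aiko < Finn < Dax < Mina.
The 6th largest is Ava.

Ava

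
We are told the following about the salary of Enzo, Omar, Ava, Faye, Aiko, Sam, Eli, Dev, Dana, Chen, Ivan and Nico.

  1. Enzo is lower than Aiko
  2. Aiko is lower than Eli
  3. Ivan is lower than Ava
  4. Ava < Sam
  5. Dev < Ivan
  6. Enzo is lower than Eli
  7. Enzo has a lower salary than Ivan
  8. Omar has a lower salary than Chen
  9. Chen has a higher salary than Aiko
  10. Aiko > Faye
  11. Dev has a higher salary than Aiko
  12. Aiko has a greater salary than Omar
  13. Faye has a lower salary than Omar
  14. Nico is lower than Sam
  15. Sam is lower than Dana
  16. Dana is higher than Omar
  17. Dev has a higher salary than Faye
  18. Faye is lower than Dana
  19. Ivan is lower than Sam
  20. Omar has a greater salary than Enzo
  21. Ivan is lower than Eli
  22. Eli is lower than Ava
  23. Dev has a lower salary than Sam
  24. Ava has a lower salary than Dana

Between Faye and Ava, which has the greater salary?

Ava

Faye < Omar and Omar < Aiko give Faye < Aiko.
With Aiko < Dev: Faye < Omar < Aiko < Dev.
With Dev < Ivan: Faye < Omar < Aiko < Dev < Ivan.
Then Ivan < Eli extends the chain to Eli.
Then Eli < Ava extends the chain to Ava.
So Faye < Ava; Ava is the higher of the two.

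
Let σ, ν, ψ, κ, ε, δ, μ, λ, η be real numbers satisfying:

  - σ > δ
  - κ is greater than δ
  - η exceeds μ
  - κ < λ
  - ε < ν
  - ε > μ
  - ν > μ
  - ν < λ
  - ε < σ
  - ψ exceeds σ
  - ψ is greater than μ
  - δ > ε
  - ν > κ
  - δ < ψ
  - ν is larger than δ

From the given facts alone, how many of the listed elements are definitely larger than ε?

6

The elements the relations force above ε are δ, σ, κ, ν, λ, ψ — no chain reaches any other.
That is 6.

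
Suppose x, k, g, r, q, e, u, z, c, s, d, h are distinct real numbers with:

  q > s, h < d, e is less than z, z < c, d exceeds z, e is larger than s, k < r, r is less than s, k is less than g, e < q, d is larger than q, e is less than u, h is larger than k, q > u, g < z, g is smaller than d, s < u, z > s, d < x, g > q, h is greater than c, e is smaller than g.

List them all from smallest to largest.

Each adjacent pair is fixed by a given relation: k < r; r < s; s < e; e < u; u < q; q < g; g < z; z < c; c < h; h < d; d < x. Chaining them end to end gives the full order.

k < r < s < e < u < q < g < z < c < h < d < x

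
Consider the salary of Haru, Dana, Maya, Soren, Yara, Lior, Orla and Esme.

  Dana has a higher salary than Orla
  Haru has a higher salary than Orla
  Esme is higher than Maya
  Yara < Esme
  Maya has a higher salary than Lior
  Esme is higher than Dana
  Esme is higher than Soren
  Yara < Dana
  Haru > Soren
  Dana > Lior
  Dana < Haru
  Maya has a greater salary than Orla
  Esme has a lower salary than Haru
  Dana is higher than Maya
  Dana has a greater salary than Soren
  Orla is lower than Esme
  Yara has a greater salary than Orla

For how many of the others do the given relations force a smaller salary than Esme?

6

Directly below Esme: Orla, Yara, Soren, Maya, Dana.
One step further: Lior (6 so far).
Nothing else is reachable below Esme; 6 in all.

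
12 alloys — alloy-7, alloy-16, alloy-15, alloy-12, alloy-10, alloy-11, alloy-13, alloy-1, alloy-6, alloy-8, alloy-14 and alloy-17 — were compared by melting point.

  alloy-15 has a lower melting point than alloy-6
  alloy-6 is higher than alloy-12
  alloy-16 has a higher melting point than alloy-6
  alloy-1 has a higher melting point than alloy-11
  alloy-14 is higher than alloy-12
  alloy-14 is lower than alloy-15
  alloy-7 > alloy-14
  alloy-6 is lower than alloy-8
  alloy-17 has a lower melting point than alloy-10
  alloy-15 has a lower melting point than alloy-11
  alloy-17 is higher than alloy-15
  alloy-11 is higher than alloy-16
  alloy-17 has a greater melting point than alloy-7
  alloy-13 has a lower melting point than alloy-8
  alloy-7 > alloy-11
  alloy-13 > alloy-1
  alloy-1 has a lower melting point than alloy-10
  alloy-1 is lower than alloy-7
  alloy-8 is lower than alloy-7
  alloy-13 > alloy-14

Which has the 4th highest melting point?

alloy-8

Piecing the relations together gives one ordering: alloy-12 < alloy-14 < alloy-15 < alloy-6 < alloy-16 < alloy-11 < alloy-1 < alloy-13 < alloy-8 < alloy-7 < alloy-17 < alloy-10.
Counting 4 from the largest end gives alloy-8.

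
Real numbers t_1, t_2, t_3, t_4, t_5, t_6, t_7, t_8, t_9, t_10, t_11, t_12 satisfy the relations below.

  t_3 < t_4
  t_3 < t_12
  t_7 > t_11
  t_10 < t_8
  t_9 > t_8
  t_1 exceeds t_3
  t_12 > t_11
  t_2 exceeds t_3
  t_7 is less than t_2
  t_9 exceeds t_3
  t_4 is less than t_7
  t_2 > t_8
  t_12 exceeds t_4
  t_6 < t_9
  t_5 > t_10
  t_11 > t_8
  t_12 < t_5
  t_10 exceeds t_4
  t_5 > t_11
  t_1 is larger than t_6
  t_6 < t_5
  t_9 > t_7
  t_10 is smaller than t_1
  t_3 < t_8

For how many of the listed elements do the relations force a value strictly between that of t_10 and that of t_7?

Chaining upward from t_10 reaches: t_8, t_11, t_12, t_9, t_5, t_1, t_2.
Chaining downward from t_7 reaches: t_3, t_4, t_8, t_11.
Strictly between t_10 and t_7 are those in both lists: t_8, t_11 — 2 elements.

2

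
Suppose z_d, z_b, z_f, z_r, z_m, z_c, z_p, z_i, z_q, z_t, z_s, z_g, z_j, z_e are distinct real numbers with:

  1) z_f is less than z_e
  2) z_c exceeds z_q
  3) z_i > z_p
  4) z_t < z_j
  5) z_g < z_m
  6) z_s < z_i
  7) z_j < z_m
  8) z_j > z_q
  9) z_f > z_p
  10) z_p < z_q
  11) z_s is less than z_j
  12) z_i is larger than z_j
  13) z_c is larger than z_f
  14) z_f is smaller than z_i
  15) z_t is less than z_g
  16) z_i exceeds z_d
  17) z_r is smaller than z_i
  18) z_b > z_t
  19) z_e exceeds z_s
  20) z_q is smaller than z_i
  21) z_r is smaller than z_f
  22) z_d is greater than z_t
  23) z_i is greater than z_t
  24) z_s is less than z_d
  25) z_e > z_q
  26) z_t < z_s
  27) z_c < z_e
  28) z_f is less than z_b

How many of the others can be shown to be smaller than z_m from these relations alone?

6

Directly below z_m: z_g, z_j.
One step further: z_t, z_s, z_q (5 so far).
One step further: z_p (6 so far).
No other element is forced below z_m by the given relations, so the count is 6.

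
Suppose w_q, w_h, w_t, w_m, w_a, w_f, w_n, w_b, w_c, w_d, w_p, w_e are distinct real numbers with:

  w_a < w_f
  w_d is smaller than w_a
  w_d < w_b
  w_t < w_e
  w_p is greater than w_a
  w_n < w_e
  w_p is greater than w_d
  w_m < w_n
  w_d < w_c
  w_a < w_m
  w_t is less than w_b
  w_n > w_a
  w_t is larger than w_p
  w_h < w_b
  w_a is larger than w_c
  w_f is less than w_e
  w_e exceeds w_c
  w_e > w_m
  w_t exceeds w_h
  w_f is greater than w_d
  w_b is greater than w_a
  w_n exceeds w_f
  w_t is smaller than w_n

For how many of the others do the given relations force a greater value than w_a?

7

Directly above w_a: w_m, w_p, w_f, w_n, w_b.
One step further: w_t, w_e (7 so far).
Nothing else is reachable above w_a; 7 in all.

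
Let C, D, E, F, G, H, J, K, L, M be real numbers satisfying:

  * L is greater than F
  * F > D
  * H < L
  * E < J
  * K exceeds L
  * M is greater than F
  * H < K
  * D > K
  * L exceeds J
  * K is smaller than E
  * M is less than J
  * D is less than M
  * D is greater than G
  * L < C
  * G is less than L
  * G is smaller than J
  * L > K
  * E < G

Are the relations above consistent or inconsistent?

Chaining the given relations yields K < E < G < D < F < M < J < L, so K < L. But one relation states L < K. These cannot both hold.

inconsistent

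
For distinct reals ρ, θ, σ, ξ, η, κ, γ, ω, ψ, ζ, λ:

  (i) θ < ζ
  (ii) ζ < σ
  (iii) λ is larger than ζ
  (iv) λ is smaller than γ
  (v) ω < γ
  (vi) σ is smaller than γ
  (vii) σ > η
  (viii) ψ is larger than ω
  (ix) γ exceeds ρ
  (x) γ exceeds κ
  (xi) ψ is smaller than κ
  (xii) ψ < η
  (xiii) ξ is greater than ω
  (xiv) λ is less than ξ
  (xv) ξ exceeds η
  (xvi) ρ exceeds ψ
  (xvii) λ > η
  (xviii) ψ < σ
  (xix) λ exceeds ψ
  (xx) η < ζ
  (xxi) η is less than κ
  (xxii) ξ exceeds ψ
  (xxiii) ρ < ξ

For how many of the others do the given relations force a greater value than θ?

Directly above θ: ζ.
One step further: λ, σ (3 so far).
One step further: ξ, γ (5 so far).
Nothing else is reachable above θ; 5 in all.

5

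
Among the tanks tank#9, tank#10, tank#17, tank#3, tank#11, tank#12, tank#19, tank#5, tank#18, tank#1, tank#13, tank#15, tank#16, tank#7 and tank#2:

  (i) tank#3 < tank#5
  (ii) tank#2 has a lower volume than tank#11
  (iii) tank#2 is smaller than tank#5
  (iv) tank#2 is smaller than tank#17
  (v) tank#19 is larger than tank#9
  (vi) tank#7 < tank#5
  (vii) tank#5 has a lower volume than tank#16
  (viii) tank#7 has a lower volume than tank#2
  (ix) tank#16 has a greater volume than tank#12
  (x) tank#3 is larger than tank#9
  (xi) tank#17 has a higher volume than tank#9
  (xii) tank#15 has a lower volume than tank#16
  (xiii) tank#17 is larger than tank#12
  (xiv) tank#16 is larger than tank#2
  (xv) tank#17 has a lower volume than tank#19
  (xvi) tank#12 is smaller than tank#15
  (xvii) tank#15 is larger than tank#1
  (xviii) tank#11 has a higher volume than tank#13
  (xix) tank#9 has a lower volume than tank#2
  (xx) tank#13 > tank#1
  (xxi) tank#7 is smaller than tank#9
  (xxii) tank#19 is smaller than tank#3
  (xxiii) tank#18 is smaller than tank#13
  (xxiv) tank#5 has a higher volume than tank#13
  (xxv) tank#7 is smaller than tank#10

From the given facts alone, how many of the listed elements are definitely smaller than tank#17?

From tank#17 the given relations immediately reach tank#9, tank#12, tank#2.
From those, tank#7 — 4 in total.
No other element is forced below tank#17 by the given relations, so the count is 4.

4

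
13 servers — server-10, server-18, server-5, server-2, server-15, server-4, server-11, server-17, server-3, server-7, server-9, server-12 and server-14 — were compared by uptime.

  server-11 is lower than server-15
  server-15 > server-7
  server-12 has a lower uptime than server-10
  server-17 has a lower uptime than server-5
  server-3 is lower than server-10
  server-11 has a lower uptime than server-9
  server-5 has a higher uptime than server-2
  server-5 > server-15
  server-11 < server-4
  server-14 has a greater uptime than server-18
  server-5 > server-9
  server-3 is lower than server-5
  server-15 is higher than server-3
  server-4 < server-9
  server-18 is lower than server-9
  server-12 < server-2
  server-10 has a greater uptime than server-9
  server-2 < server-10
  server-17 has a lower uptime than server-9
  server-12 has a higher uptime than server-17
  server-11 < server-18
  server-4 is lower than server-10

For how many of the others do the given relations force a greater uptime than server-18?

4

The elements the relations force above server-18 are server-14, server-9, server-5, server-10 — no chain reaches any other.
That is 4.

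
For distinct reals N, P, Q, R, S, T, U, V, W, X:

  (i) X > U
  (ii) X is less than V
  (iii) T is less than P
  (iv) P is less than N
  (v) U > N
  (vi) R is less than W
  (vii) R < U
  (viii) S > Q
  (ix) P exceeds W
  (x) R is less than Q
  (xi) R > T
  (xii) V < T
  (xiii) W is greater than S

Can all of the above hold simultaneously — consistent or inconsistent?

We have X < V stated directly, yet also V < T < R < Q < S < W < P < N < U < X by chaining the others — so V < X. Contradiction.

inconsistent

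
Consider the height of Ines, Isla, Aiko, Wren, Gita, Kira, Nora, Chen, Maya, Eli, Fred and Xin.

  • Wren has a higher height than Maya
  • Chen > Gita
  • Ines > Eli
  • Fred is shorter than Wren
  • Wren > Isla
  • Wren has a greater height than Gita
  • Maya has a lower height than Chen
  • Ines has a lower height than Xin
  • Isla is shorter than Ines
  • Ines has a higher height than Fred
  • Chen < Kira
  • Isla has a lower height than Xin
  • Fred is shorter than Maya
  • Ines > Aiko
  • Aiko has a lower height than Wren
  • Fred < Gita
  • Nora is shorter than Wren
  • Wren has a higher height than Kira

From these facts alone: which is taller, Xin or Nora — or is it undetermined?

Following every chain through Nora: above Nora we get Wren.
Xin is not reached, and no chain runs the other way from Xin to Nora.
So the given relations leave the order of Nora and Xin undetermined.

undetermined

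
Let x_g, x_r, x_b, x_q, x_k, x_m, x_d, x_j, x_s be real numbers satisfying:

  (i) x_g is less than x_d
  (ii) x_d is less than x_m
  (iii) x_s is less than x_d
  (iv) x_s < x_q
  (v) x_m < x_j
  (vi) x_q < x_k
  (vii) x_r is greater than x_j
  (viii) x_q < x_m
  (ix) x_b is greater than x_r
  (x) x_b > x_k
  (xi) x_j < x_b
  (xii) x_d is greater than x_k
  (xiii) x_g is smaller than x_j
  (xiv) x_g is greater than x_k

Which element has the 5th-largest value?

Piecing the relations together gives one ordering: x_s < x_q < x_k < x_g < x_d < x_m < x_j < x_r < x_b.
Counting 5 from the largest end gives x_d.

x_d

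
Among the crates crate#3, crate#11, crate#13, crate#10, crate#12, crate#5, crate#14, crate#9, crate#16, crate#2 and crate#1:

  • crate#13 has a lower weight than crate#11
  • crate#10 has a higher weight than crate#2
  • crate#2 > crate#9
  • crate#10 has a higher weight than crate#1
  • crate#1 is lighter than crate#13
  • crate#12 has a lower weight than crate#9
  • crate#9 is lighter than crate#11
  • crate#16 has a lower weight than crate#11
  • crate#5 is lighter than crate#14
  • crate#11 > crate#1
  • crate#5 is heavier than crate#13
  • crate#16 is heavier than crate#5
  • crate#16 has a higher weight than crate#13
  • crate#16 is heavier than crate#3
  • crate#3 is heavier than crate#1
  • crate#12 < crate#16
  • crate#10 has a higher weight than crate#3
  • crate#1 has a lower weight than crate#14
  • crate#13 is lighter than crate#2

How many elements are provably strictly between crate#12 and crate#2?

1

Chaining upward from crate#12 reaches: crate#16, crate#9, crate#10, crate#11.
Chaining downward from crate#2 reaches: crate#1, crate#13, crate#9.
Strictly between crate#12 and crate#2 are those in both lists: crate#9 — 1 element.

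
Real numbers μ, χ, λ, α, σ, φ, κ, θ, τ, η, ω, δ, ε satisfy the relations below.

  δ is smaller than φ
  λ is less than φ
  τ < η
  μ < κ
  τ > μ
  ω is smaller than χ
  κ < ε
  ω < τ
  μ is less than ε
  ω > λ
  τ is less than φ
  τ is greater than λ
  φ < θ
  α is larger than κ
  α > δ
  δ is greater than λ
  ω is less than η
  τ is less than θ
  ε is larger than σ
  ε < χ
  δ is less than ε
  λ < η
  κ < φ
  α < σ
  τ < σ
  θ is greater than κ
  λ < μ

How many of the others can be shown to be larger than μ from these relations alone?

The elements the relations force above μ are κ, τ, α, φ, θ, σ, ε, η, χ — no chain reaches any other.
That is 9.

9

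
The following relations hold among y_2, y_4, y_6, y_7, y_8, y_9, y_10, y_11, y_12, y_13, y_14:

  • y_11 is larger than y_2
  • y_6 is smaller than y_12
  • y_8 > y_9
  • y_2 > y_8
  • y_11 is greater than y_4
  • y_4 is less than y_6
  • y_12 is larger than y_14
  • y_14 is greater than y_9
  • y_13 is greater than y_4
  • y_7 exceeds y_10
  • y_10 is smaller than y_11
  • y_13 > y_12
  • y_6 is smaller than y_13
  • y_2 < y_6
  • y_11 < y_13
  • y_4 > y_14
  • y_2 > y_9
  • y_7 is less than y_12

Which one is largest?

y_13

y_9 is not greatest since y_9 < y_14; y_14 is not greatest since y_14 < y_4; y_8 is not greatest since y_8 < y_2; y_4 is not greatest since y_4 < y_6; y_10 is not greatest since y_10 < y_11; y_7 is not greatest since y_7 < y_12; y_2 is not greatest since y_2 < y_6; y_11 is not greatest since y_11 < y_13; y_6 is not greatest since y_6 < y_13; y_12 is not greatest since y_12 < y_13.
Only y_13 has nothing above it, so y_13 is the largest.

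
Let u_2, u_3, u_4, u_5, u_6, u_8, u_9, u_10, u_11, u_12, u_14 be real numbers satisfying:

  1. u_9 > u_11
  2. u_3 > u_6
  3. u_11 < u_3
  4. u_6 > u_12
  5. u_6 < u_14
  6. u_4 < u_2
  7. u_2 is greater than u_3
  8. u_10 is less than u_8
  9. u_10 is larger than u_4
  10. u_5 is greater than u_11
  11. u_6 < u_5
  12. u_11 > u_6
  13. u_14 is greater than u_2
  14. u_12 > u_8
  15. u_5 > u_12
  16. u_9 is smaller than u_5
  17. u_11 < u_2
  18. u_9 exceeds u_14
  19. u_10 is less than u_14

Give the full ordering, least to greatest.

Nothing is placed below u_4, so it is least; from there u_4 < u_10; u_10 < u_8; u_8 < u_12; u_12 < u_6; u_6 < u_11; u_11 < u_3; u_3 < u_2; u_2 < u_14; u_14 < u_9; u_9 < u_5, each given directly.

u_4 < u_10 < u_8 < u_12 < u_6 < u_11 < u_3 < u_2 < u_14 < u_9 < u_5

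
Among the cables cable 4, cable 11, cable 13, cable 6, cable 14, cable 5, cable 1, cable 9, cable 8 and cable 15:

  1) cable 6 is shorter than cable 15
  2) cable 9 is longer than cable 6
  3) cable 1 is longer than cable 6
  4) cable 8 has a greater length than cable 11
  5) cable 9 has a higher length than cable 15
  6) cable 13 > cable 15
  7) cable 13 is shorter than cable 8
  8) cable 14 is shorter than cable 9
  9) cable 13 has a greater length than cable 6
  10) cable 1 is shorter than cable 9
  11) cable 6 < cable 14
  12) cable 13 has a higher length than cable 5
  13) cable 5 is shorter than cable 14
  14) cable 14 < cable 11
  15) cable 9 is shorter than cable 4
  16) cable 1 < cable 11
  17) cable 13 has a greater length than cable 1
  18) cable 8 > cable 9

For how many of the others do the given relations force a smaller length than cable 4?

Directly below cable 4: cable 9.
One step further: cable 6, cable 14, cable 15, cable 1 (5 so far).
One step further: cable 5 (6 so far).
No other element is forced below cable 4 by the given relations, so the count is 6.

6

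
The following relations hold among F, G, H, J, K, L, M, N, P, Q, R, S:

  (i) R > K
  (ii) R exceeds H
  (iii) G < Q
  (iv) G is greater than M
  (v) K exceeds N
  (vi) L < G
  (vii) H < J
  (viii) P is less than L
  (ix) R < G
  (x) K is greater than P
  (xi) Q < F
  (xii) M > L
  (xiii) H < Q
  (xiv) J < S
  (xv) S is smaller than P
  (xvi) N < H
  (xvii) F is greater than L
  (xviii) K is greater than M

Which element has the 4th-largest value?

Piecing the relations together gives one ordering: N < H < J < S < P < L < M < K < R < G < Q < F.
The 4th largest is R.

R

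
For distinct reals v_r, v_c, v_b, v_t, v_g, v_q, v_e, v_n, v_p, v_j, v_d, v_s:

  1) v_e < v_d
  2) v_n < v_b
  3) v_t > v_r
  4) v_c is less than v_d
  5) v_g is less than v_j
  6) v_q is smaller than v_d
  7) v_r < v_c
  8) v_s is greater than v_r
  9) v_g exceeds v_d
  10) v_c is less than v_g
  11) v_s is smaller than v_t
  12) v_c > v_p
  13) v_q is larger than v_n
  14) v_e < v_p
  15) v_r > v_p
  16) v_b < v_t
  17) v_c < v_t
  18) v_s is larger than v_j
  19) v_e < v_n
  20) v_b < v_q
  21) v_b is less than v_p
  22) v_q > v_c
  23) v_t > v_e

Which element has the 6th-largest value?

v_q

Piecing the relations together gives one ordering: v_e < v_n < v_b < v_p < v_r < v_c < v_q < v_d < v_g < v_j < v_s < v_t.
Counting 6 from the largest end gives v_q.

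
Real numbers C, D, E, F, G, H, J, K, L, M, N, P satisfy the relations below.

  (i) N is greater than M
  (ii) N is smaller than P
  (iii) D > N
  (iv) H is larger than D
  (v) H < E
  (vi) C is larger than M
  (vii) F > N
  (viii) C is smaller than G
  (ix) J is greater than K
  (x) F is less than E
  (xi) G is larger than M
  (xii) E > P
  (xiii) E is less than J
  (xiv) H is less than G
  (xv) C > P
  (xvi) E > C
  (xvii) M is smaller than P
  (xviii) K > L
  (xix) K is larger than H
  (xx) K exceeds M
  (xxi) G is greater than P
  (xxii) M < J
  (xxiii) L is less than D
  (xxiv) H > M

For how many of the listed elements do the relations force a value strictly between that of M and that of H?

Chaining upward from M reaches: N, D, F, P, C, E, K, J, G.
Chaining downward from H reaches: L, N, D.
Strictly between M and H are those in both lists: N, D — 2 elements.

2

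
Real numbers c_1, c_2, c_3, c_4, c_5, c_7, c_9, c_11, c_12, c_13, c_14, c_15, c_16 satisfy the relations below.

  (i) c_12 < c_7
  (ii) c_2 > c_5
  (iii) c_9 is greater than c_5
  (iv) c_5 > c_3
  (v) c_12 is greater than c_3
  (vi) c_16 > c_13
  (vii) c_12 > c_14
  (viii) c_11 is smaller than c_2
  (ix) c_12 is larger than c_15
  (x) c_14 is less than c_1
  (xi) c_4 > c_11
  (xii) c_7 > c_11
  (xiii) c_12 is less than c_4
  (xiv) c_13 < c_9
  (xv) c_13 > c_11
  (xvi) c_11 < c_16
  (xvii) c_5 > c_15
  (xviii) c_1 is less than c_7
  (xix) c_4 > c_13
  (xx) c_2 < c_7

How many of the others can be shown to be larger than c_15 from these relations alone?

From c_15 the given relations immediately reach c_12, c_5.
From those, c_2, c_9, c_4, c_7 — 6 in total.
Nothing else is reachable above c_15; 6 in all.

6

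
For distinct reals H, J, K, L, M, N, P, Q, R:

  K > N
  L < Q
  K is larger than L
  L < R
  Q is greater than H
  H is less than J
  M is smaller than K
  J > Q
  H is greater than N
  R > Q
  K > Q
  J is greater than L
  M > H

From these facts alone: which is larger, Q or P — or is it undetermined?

undetermined

Following every chain through Q: above Q we get J, K, R; below Q we get N, H, L.
P is not reached, and no chain runs the other way from P to Q.
So the given relations leave the order of Q and P undetermined.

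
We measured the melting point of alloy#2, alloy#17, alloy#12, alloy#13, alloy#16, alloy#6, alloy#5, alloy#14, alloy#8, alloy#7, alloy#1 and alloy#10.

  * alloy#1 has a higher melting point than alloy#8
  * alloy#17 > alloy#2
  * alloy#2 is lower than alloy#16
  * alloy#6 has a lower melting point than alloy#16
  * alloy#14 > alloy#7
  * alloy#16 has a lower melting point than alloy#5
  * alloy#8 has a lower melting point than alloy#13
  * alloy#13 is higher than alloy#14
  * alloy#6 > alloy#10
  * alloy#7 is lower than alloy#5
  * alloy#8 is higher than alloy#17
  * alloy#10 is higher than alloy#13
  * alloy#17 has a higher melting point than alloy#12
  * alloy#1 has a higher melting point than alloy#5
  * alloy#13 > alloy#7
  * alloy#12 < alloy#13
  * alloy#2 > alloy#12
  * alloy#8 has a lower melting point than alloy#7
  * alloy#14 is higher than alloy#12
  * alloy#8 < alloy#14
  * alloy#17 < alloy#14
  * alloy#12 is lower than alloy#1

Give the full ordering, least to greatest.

Each adjacent pair is fixed by a given relation: alloy#12 < alloy#2; alloy#2 < alloy#17; alloy#17 < alloy#8; alloy#8 < alloy#7; alloy#7 < alloy#14; alloy#14 < alloy#13; alloy#13 < alloy#10; alloy#10 < alloy#6; alloy#6 < alloy#16; alloy#16 < alloy#5; alloy#5 < alloy#1. Chaining them end to end gives the full order.

alloy#12 < alloy#2 < alloy#17 < alloy#8 < alloy#7 < alloy#14 < alloy#13 < alloy#10 < alloy#6 < alloy#16 < alloy#5 < alloy#1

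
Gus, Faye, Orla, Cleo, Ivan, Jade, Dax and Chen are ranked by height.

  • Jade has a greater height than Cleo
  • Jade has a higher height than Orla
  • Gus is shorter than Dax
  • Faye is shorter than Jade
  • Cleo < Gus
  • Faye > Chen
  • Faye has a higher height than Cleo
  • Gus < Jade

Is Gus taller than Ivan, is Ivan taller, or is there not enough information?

undetermined

Following every chain through Ivan: nothing is chained to Ivan.
Gus is not reached, and no chain runs the other way from Gus to Ivan.
So the given relations leave the order of Ivan and Gus undetermined.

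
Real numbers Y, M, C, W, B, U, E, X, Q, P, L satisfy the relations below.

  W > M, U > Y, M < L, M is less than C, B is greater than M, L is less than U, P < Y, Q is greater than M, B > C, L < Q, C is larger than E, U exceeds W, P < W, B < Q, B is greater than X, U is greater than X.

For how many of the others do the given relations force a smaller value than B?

Directly below B: X, M, C.
One step further: E (4 so far).
No other element is forced below B by the given relations, so the count is 4.

4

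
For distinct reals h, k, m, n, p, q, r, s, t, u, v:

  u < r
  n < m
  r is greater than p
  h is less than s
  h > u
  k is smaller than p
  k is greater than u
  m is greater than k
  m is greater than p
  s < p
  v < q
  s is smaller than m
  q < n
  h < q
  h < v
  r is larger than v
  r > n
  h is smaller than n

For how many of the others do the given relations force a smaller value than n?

4

The elements the relations force below n are u, h, v, q — no chain reaches any other.
That is 4.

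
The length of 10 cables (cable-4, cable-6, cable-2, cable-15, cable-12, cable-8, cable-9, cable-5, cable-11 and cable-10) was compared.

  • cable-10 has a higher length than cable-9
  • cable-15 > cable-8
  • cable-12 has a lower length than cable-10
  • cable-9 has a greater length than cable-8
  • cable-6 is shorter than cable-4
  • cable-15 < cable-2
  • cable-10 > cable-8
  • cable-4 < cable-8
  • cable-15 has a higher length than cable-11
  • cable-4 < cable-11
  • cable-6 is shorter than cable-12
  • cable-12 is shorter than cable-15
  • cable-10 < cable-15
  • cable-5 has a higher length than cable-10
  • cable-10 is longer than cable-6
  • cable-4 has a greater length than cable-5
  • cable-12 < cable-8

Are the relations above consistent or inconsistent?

inconsistent

Chaining the given relations yields cable-8 < cable-9 < cable-10 < cable-5 < cable-4, so cable-8 < cable-4. But one relation states cable-4 < cable-8. These cannot both hold.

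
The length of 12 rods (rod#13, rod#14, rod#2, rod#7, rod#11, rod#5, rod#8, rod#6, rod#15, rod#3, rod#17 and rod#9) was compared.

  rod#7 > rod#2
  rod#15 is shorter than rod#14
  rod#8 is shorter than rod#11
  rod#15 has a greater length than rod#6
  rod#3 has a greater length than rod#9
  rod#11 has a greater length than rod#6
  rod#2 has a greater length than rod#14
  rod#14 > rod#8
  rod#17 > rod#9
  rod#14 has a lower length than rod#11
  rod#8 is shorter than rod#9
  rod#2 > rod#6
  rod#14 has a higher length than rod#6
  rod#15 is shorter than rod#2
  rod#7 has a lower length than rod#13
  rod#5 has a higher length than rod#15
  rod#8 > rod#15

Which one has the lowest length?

rod#6

Chaining upward from rod#6: directly above it, rod#15, rod#14, rod#2, rod#11; then rod#8, rod#5, rod#7; then rod#13, rod#9; then rod#3, rod#17.
That covers every other element, and nothing is given below rod#6, so rod#6 is the lowest length.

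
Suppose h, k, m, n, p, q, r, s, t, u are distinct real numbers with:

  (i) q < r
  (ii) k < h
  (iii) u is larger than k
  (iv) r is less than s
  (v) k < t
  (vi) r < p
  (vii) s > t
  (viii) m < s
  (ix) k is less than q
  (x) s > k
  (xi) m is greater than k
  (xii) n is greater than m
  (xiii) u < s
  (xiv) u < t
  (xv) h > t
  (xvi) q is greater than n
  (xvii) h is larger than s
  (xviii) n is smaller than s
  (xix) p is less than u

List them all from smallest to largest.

Each adjacent pair is fixed by a given relation: k < m; m < n; n < q; q < r; r < p; p < u; u < t; t < s; s < h. Chaining them end to end gives the full order.

k < m < n < q < r < p < u < t < s < h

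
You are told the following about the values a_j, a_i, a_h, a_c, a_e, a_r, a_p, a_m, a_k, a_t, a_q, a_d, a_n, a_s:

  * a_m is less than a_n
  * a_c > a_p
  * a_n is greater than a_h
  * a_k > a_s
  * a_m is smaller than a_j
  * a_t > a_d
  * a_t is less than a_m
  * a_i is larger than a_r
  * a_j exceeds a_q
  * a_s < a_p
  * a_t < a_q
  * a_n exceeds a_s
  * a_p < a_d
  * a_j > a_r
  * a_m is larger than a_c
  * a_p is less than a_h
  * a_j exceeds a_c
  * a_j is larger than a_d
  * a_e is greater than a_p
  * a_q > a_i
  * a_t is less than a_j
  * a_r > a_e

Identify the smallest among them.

a_p is not least since a_s < a_p; a_d is not least since a_p < a_d; a_e is not least since a_p < a_e; a_c is not least since a_p < a_c; a_r is not least since a_e < a_r; a_i is not least since a_r < a_i; a_t is not least since a_d < a_t; a_m is not least since a_c < a_m; a_q is not least since a_t < a_q; a_k is not least since a_s < a_k; a_h is not least since a_p < a_h; a_j is not least since a_c < a_j; a_n is not least since a_h < a_n.
Only a_s has nothing below it, so a_s is the smallest.

a_s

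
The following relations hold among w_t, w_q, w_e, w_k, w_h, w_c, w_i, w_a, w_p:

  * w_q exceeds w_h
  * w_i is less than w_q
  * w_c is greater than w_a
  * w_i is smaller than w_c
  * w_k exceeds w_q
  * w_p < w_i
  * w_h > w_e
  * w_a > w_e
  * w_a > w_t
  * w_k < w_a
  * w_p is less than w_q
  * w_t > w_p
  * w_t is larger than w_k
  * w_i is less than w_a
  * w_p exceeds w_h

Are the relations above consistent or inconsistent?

Every relation is compatible with w_e < w_h < w_p < w_i < w_q < w_k < w_t < w_a < w_c; the set is consistent.

consistent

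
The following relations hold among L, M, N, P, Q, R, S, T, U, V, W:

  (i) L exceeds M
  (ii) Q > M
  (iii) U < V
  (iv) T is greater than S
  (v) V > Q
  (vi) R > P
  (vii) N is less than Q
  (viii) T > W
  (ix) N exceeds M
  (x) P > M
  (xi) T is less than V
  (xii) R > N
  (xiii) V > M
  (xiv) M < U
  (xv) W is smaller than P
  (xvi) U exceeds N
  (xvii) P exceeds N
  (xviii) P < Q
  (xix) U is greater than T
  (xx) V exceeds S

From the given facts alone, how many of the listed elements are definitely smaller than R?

The elements the relations force below R are W, M, N, P — no chain reaches any other.
That is 4.

4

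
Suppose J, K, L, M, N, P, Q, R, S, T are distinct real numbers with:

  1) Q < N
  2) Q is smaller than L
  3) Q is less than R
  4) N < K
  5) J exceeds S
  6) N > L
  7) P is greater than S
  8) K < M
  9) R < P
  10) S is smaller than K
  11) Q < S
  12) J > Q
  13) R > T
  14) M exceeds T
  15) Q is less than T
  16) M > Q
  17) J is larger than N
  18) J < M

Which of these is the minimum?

S is not least since Q < S; T is not least since Q < T; L is not least since Q < L; R is not least since T < R; P is not least since S < P; N is not least since Q < N; J is not least since Q < J; K is not least since N < K; M is not least since Q < M.
Only Q has nothing below it, so Q is the minimum.

Q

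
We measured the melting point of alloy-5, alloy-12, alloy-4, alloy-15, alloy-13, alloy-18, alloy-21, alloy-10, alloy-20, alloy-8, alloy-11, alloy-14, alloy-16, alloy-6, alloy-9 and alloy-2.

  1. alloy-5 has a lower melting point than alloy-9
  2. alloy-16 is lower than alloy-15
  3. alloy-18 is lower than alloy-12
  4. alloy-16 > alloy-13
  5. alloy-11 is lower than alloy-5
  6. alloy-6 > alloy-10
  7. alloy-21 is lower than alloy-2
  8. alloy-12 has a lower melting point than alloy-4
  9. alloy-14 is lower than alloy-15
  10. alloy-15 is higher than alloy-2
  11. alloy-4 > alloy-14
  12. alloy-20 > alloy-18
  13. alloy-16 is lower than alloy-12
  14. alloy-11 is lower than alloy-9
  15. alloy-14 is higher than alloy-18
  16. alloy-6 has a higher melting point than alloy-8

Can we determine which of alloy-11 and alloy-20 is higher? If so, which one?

undetermined

Following every chain through alloy-11: above alloy-11 we get alloy-5, alloy-9.
alloy-20 is not reached, and no chain runs the other way from alloy-20 to alloy-11.
So the given relations leave the order of alloy-11 and alloy-20 undetermined.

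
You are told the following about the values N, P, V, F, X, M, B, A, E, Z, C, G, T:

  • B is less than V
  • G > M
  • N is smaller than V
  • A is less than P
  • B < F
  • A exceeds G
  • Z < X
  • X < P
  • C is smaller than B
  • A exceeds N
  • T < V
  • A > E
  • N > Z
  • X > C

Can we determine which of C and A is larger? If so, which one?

Following every chain through C: above C we get B, F, X, V, P.
A is not reached, and no chain runs the other way from A to C.
So the given relations leave the order of C and A undetermined.

undetermined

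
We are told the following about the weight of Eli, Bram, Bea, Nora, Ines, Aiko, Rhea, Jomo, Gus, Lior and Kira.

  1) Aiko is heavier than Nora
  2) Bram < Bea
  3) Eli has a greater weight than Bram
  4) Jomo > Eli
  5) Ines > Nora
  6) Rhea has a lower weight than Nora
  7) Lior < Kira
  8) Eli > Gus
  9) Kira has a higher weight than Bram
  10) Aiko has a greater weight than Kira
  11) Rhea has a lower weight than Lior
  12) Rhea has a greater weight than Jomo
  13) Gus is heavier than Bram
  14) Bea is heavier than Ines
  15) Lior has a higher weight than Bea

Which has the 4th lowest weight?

The consecutive relations fix a unique order: Bram < Gus < Eli < Jomo < Rhea < Nora < Ines < Bea < Lior < Kira < Aiko.
The 4th smallest is Jomo.

Jomo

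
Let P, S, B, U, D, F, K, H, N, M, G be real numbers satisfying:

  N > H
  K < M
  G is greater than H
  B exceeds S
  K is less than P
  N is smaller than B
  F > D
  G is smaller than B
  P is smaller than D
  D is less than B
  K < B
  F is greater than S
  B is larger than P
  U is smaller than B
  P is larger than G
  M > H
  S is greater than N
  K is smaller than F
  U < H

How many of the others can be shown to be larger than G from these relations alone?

From G the given relations immediately reach P, B.
From those, D — 3 in total.
From those, F — 4 in total.
Nothing else is reachable above G; 4 in all.

4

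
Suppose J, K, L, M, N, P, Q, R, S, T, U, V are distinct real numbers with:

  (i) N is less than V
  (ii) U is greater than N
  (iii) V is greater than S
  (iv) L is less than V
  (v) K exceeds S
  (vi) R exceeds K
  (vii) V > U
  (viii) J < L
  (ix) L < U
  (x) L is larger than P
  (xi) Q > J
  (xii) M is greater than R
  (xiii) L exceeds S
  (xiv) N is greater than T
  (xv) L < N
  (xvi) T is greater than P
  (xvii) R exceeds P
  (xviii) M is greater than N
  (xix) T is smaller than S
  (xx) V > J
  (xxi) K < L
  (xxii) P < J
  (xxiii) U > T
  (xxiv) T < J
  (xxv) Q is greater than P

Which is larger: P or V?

P < T < S < K < L < N < U < V, by transitivity through T, S, K, L, N, U.
So P < V; V is the larger of the two.

V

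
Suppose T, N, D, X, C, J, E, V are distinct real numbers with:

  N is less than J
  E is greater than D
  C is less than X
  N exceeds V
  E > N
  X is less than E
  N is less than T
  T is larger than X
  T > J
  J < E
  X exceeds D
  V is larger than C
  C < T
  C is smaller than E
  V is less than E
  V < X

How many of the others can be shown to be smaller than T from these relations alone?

6

The elements the relations force below T are C, V, N, D, J, X — no chain reaches any other.
That is 6.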